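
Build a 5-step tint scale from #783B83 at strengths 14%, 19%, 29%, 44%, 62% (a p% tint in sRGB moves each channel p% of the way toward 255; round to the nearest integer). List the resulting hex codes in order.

#783B83 is rgb(120, 59, 131).
14%: (120 + 18.9 = 138.9→139, 59 + 27.44 = 86.44→86, 131 + 17.36 = 148.36→148) → #8B5694
19%: (120 + 25.65 = 145.65→146, 59 + 37.24 = 96.24→96, 131 + 23.56 = 154.56→155) → #92609B
29%: (120 + 39.15 = 159.15→159, 59 + 56.84 = 115.84→116, 131 + 35.96 = 166.96→167) → #9F74A7
44%: (120 + 59.4 = 179.4→179, 59 + 86.24 = 145.24→145, 131 + 54.56 = 185.56→186) → #B391BA
62%: (120 + 83.7 = 203.7→204, 59 + 121.52 = 180.52→181, 131 + 76.88 = 207.88→208) → #CCB5D0

#8B5694, #92609B, #9F74A7, #B391BA, #CCB5D0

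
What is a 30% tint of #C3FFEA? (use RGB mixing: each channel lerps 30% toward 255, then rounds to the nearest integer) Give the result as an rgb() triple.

#C3FFEA is rgb(195, 255, 234).
A 30% tint moves each channel 30% toward 255:
  R: 195 + 18 = 213 → 213
  G: 255 + 0 = 255 → 255
  B: 234 + 0.3×(255−234) = 234 + 6.3 = 240.3 → 240

rgb(213, 255, 240)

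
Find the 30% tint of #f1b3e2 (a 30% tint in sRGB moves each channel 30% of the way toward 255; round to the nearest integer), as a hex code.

#f5caeb

#f1b3e2 is rgb(241, 179, 226).
Per channel, c → c + 0.3(255 − c):
  R: 241 + 4.2 = 245.2 → 245
  G: 179 + 0.3×(255−179) = 179 + 22.8 = 201.8 → 202
  B: 226 + 8.7 = 234.7 → 235
rgb(245, 202, 235) = #f5caeb.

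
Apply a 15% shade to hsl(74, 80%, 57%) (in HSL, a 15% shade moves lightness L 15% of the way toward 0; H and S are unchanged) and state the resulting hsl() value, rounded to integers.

L moves 15% from 57 toward 0: 57 − 8.55 = 48.45 → 48.
H and S are unchanged.

hsl(74, 80%, 48%)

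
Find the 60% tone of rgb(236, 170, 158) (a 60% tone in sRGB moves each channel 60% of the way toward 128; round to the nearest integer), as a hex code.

#AB918C

Lerp each channel 60% toward 128:
  R: 236 − 64.8 = 171.2 → 171
  G: 170 + 0.6×(128−170) = 170 − 25.2 = 144.8 → 145
  B: 158 − 18 = 140 → 140
rgb(171, 145, 140) = #AB918C.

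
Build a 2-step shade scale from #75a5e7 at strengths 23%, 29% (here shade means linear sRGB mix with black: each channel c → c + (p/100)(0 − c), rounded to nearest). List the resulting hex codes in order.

#75a5e7 is rgb(117, 165, 231).
23%: (117 − 26.91 = 90.09→90, 165 − 37.95 = 127.05→127, 231 − 53.13 = 177.87→178) → #5a7fb2
29%: (117 − 33.93 = 83.07→83, 165 − 47.85 = 117.15→117, 231 − 66.99 = 164.01→164) → #5375a4

#5a7fb2, #5375a4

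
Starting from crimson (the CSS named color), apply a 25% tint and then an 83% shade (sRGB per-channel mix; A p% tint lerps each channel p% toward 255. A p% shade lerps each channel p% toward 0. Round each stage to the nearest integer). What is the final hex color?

#270D13

CSS crimson is rgb(220, 20, 60).
Per channel, c → c + 0.25(255 − c):
  R: 220 + 0.25×(255−220) = 220 + 8.75 = 228.75 → 229
  G: 20 + 0.25×(255−20) = 20 + 58.75 = 78.75 → 79
  B: 60 + 0.25×(255−60) = 60 + 48.75 = 108.75 → 109
After the tint: rgb(229, 79, 109) = #E54F6D.
Lerp each channel 83% toward 0:
  R: 229 − 190.07 = 38.93 → 39
  G: 79 + 0.83×(0−79) = 79 − 65.57 = 13.43 → 13
  B: 109 + 0.83×(0−109) = 109 − 90.47 = 18.53 → 19
rgb(39, 13, 19) = #270D13.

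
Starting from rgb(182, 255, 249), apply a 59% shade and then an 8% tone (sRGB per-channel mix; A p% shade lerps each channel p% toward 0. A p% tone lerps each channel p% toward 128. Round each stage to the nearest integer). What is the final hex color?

Per channel, c → c + 0.59(0 − c):
  R: 182 + 0.59×(0−182) = 182 − 107.38 = 74.62 → 75
  G: 255 + 0.59×(0−255) = 255 − 150.45 = 104.55 → 105
  B: 249 + 0.59×(0−249) = 249 − 146.91 = 102.09 → 102
After the shade: rgb(75, 105, 102) = #4B6966.
Per channel, c → c + 0.08(128 − c):
  R: 75 + 0.08×(128−75) = 75 + 4.24 = 79.24 → 79
  G: 105 + 1.84 = 106.84 → 107
  B: 102 + 0.08×(128−102) = 102 + 2.08 = 104.08 → 104
rgb(79, 107, 104) = #4F6B68.

#4F6B68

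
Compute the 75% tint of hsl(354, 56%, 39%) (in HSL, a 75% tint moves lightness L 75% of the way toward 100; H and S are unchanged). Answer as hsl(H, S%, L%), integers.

hsl(354, 56%, 85%)

L moves 75% from 39 toward 100: 39 + 45.75 = 84.75 → 85.
H and S are unchanged.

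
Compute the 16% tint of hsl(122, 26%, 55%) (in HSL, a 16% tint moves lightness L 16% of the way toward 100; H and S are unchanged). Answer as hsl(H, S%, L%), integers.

L moves 16% from 55 toward 100: 55 + 7.2 = 62.2 → 62.
H and S are unchanged.

hsl(122, 26%, 62%)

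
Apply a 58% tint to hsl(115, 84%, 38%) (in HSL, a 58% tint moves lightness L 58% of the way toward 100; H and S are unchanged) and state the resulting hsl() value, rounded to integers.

hsl(115, 84%, 74%)

L moves 58% from 38 toward 100: 38 + 35.96 = 73.96 → 74.
H and S are unchanged.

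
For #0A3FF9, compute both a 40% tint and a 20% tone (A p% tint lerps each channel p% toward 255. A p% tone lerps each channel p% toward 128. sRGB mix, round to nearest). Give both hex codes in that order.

#6C8CFB, #224CE1

#0A3FF9 is rgb(10, 63, 249).
40% tint:
  R: 10 + 0.4×(255−10) = 10 + 98 = 108 → 108
  G: 63 + 76.8 = 139.8 → 140
  B: 249 + 0.4×(255−249) = 249 + 2.4 = 251.4 → 251
  → #6C8CFB
20% tone:
  R: 10 + 23.6 = 33.6 → 34
  G: 63 + 13 = 76 → 76
  B: 249 + 0.2×(128−249) = 249 − 24.2 = 224.8 → 225
  → #224CE1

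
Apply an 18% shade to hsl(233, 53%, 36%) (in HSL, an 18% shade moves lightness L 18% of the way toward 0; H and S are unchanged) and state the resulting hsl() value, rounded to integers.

hsl(233, 53%, 30%)

L moves 18% from 36 toward 0: 36 − 6.48 = 29.52 → 30.
H and S are unchanged.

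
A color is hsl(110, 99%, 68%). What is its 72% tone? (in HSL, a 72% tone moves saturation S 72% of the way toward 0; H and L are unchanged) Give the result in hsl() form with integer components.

S moves 72% from 99 toward 0: 99 − 71.28 = 27.72 → 28.
H and L are unchanged.

hsl(110, 28%, 68%)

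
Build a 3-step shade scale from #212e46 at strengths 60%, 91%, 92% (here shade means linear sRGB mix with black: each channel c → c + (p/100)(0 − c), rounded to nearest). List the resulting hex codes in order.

#212e46 is rgb(33, 46, 70).
60%: (33 − 19.8 = 13.2→13, 46 − 27.6 = 18.4→18, 70 − 42 = 28→28) → #0d121c
91%: (33 − 30.03 = 2.97→3, 46 − 41.86 = 4.14→4, 70 − 63.7 = 6.3→6) → #030406
92%: (33 − 30.36 = 2.64→3, 46 − 42.32 = 3.68→4, 70 − 64.4 = 5.6→6) → #030406

#0d121c, #030406, #030406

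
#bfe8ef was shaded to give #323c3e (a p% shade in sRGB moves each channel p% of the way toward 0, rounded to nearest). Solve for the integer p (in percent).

74%

#bfe8ef is rgb(191, 232, 239); #323c3e is rgb(50, 60, 62).
On the B channel (widest range): 62 ≈ 239 + (p/100)(0 − 239), so p ≈ 100×(62 − 239)/(0 − 239) = -17700/-239 = 74.06.
p = 74 reproduces all three channels after rounding.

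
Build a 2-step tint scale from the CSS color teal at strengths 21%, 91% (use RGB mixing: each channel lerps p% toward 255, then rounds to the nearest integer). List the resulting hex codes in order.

CSS teal is rgb(0, 128, 128).
21%: (0 + 53.55 = 53.55→54, 128 + 26.67 = 154.67→155, 128 + 26.67 = 154.67→155) → #369b9b
91%: (0 + 232.05 = 232.05→232, 128 + 115.57 = 243.57→244, 128 + 115.57 = 243.57→244) → #e8f4f4

#369b9b, #e8f4f4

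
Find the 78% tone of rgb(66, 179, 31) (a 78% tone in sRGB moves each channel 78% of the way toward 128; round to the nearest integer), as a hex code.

A 78% tone moves each channel 78% toward 128:
  R: 66 + 0.78×(128−66) = 66 + 48.36 = 114.36 → 114
  G: 179 + 0.78×(128−179) = 179 − 39.78 = 139.22 → 139
  B: 31 + 75.66 = 106.66 → 107
rgb(114, 139, 107) = #728B6B.

#728B6B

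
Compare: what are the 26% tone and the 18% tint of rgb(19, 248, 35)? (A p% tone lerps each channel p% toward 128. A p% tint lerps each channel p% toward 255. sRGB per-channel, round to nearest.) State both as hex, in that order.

26% tone:
  R: 19 + 28.34 = 47.34 → 47
  G: 248 + 0.26×(128−248) = 248 − 31.2 = 216.8 → 217
  B: 35 + 0.26×(128−35) = 35 + 24.18 = 59.18 → 59
  → #2fd93b
18% tint:
  R: 19 + 42.48 = 61.48 → 61
  G: 248 + 1.26 = 249.26 → 249
  B: 35 + 39.6 = 74.6 → 75
  → #3df94b

#2fd93b, #3df94b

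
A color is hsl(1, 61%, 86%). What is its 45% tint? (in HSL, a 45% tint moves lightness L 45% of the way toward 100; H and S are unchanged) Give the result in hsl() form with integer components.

hsl(1, 61%, 92%)

L moves 45% from 86 toward 100: 86 + 6.3 = 92.3 → 92.
H and S are unchanged.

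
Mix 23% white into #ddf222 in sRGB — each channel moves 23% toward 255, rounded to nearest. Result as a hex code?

#e5f555

#ddf222 is rgb(221, 242, 34).
Per channel, c → c + 0.23(255 − c):
  R: 221 + 0.23×(255−221) = 221 + 7.82 = 228.82 → 229
  G: 242 + 2.99 = 244.99 → 245
  B: 34 + 0.23×(255−34) = 34 + 50.83 = 84.83 → 85
rgb(229, 245, 85) = #e5f555.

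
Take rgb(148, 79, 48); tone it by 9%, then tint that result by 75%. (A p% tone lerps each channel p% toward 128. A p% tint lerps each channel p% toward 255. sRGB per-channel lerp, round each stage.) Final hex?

Per channel, c → c + 0.09(128 − c):
  R: 148 − 1.8 = 146.2 → 146
  G: 79 + 0.09×(128−79) = 79 + 4.41 = 83.41 → 83
  B: 48 + 0.09×(128−48) = 48 + 7.2 = 55.2 → 55
After the tone: rgb(146, 83, 55) = #925337.
A 75% tint moves each channel 75% toward 255:
  R: 146 + 0.75×(255−146) = 146 + 81.75 = 227.75 → 228
  G: 83 + 0.75×(255−83) = 83 + 129 = 212 → 212
  B: 55 + 0.75×(255−55) = 55 + 150 = 205 → 205
rgb(228, 212, 205) = #E4D4CD.

#E4D4CD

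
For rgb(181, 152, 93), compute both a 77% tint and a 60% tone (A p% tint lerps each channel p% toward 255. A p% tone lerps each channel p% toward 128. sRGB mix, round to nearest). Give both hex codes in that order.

77% tint:
  R: 181 + 56.98 = 237.98 → 238
  G: 152 + 79.31 = 231.31 → 231
  B: 93 + 124.74 = 217.74 → 218
  → #eee7da
60% tone:
  R: 181 + 0.6×(128−181) = 181 − 31.8 = 149.2 → 149
  G: 152 + 0.6×(128−152) = 152 − 14.4 = 137.6 → 138
  B: 93 + 0.6×(128−93) = 93 + 21 = 114 → 114
  → #958a72

#eee7da, #958a72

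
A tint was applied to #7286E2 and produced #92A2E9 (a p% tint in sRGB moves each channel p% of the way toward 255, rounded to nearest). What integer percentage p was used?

#7286E2 is rgb(114, 134, 226); #92A2E9 is rgb(146, 162, 233).
On the R channel (widest range): 146 ≈ 114 + (p/100)(255 − 114), so p ≈ 100×(146 − 114)/(255 − 114) = 3200/141 = 22.70.
p = 23 reproduces all three channels after rounding.

23%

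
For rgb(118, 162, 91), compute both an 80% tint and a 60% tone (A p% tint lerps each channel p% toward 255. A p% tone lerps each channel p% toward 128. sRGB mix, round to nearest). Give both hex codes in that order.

80% tint:
  R: 118 + 0.8×(255−118) = 118 + 109.6 = 227.6 → 228
  G: 162 + 0.8×(255−162) = 162 + 74.4 = 236.4 → 236
  B: 91 + 0.8×(255−91) = 91 + 131.2 = 222.2 → 222
  → #E4ECDE
60% tone:
  R: 118 + 0.6×(128−118) = 118 + 6 = 124 → 124
  G: 162 − 20.4 = 141.6 → 142
  B: 91 + 22.2 = 113.2 → 113
  → #7C8E71

#E4ECDE, #7C8E71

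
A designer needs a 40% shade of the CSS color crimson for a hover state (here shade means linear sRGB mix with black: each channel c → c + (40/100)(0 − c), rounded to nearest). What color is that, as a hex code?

CSS crimson is rgb(220, 20, 60).
A 40% shade moves each channel 40% toward 0:
  R: 220 + 0.4×(0−220) = 220 − 88 = 132 → 132
  G: 20 − 8 = 12 → 12
  B: 60 + 0.4×(0−60) = 60 − 24 = 36 → 36
rgb(132, 12, 36) = #840c24.

#840c24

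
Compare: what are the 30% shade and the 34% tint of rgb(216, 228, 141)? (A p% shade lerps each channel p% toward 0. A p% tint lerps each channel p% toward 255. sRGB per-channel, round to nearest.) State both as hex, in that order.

#97a063, #e5edb4

30% shade:
  R: 216 − 64.8 = 151.2 → 151
  G: 228 + 0.3×(0−228) = 228 − 68.4 = 159.6 → 160
  B: 141 + 0.3×(0−141) = 141 − 42.3 = 98.7 → 99
  → #97a063
34% tint:
  R: 216 + 0.34×(255−216) = 216 + 13.26 = 229.26 → 229
  G: 228 + 0.34×(255−228) = 228 + 9.18 = 237.18 → 237
  B: 141 + 38.76 = 179.76 → 180
  → #e5edb4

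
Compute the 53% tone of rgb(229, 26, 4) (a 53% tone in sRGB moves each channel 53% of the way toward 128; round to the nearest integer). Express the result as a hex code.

Per channel, c → c + 0.53(128 − c):
  R: 229 − 53.53 = 175.47 → 175
  G: 26 + 0.53×(128−26) = 26 + 54.06 = 80.06 → 80
  B: 4 + 0.53×(128−4) = 4 + 65.72 = 69.72 → 70
rgb(175, 80, 70) = #af5046.

#af5046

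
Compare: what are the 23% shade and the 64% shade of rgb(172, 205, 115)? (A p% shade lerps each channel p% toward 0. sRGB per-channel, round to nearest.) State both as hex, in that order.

#849E59, #3E4A29

23% shade:
  R: 172 + 0.23×(0−172) = 172 − 39.56 = 132.44 → 132
  G: 205 + 0.23×(0−205) = 205 − 47.15 = 157.85 → 158
  B: 115 − 26.45 = 88.55 → 89
  → #849E59
64% shade:
  R: 172 − 110.08 = 61.92 → 62
  G: 205 − 131.2 = 73.8 → 74
  B: 115 + 0.64×(0−115) = 115 − 73.6 = 41.4 → 41
  → #3E4A29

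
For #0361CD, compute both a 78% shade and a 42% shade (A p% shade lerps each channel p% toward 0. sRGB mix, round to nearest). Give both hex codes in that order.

#0361CD is rgb(3, 97, 205).
78% shade:
  R: 3 + 0.78×(0−3) = 3 − 2.34 = 0.66 → 1
  G: 97 + 0.78×(0−97) = 97 − 75.66 = 21.34 → 21
  B: 205 + 0.78×(0−205) = 205 − 159.9 = 45.1 → 45
  → #01152D
42% shade:
  R: 3 − 1.26 = 1.74 → 2
  G: 97 − 40.74 = 56.26 → 56
  B: 205 + 0.42×(0−205) = 205 − 86.1 = 118.9 → 119
  → #023877

#01152D, #023877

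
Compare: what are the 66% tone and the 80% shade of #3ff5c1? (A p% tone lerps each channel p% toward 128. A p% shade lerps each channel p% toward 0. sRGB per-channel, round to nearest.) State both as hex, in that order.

#6aa896, #0d3127

#3ff5c1 is rgb(63, 245, 193).
66% tone:
  R: 63 + 42.9 = 105.9 → 106
  G: 245 − 77.22 = 167.78 → 168
  B: 193 − 42.9 = 150.1 → 150
  → #6aa896
80% shade:
  R: 63 − 50.4 = 12.6 → 13
  G: 245 + 0.8×(0−245) = 245 − 196 = 49 → 49
  B: 193 + 0.8×(0−193) = 193 − 154.4 = 38.6 → 39
  → #0d3127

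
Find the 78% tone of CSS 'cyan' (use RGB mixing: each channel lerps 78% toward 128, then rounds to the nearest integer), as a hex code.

CSS cyan is rgb(0, 255, 255).
A 78% tone moves each channel 78% toward 128:
  R: 0 + 0.78×(128−0) = 0 + 99.84 = 99.84 → 100
  G: 255 + 0.78×(128−255) = 255 − 99.06 = 155.94 → 156
  B: 255 − 99.06 = 155.94 → 156
rgb(100, 156, 156) = #649C9C.

#649C9C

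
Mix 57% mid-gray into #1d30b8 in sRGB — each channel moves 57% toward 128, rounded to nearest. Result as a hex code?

#555e98

#1d30b8 is rgb(29, 48, 184).
Per channel, c → c + 0.57(128 − c):
  R: 29 + 0.57×(128−29) = 29 + 56.43 = 85.43 → 85
  G: 48 + 45.6 = 93.6 → 94
  B: 184 − 31.92 = 152.08 → 152
rgb(85, 94, 152) = #555e98.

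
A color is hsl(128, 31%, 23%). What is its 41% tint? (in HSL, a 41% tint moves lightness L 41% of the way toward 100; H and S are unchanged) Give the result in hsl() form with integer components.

hsl(128, 31%, 55%)

L moves 41% from 23 toward 100: 23 + 31.57 = 54.57 → 55.
H and S are unchanged.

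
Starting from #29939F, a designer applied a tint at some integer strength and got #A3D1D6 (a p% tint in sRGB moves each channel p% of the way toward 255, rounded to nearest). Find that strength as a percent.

#29939F is rgb(41, 147, 159); #A3D1D6 is rgb(163, 209, 214).
On the R channel (widest range): 163 ≈ 41 + (p/100)(255 − 41), so p ≈ 100×(163 − 41)/(255 − 41) = 12200/214 = 57.01.
p = 57 reproduces all three channels after rounding.

57%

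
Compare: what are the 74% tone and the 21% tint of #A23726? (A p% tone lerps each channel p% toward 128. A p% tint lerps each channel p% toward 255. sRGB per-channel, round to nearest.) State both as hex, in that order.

#896D69, #B66154

#A23726 is rgb(162, 55, 38).
74% tone:
  R: 162 + 0.74×(128−162) = 162 − 25.16 = 136.84 → 137
  G: 55 + 0.74×(128−55) = 55 + 54.02 = 109.02 → 109
  B: 38 + 0.74×(128−38) = 38 + 66.6 = 104.6 → 105
  → #896D69
21% tint:
  R: 162 + 19.53 = 181.53 → 182
  G: 55 + 0.21×(255−55) = 55 + 42 = 97 → 97
  B: 38 + 45.57 = 83.57 → 84
  → #B66154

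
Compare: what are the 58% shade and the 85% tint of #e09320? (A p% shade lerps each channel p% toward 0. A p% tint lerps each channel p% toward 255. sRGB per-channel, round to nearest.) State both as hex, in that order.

#e09320 is rgb(224, 147, 32).
58% shade:
  R: 224 + 0.58×(0−224) = 224 − 129.92 = 94.08 → 94
  G: 147 − 85.26 = 61.74 → 62
  B: 32 + 0.58×(0−32) = 32 − 18.56 = 13.44 → 13
  → #5e3e0d
85% tint:
  R: 224 + 0.85×(255−224) = 224 + 26.35 = 250.35 → 250
  G: 147 + 0.85×(255−147) = 147 + 91.8 = 238.8 → 239
  B: 32 + 0.85×(255−32) = 32 + 189.55 = 221.55 → 222
  → #faefde

#5e3e0d, #faefde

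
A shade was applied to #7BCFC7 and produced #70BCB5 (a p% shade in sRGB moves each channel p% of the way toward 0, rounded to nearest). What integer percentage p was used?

9%

#7BCFC7 is rgb(123, 207, 199); #70BCB5 is rgb(112, 188, 181).
On the G channel (widest range): 188 ≈ 207 + (p/100)(0 − 207), so p ≈ 100×(188 − 207)/(0 − 207) = -1900/-207 = 9.18.
p = 9 reproduces all three channels after rounding.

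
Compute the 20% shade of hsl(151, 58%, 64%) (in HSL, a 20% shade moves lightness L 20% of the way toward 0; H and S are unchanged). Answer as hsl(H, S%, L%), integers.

hsl(151, 58%, 51%)

L moves 20% from 64 toward 0: 64 − 12.8 = 51.2 → 51.
H and S are unchanged.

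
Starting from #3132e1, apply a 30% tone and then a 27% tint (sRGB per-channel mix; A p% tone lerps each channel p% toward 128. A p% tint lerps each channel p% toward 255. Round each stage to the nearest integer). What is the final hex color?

#7a7ad4

#3132e1 is rgb(49, 50, 225).
Lerp each channel 30% toward 128:
  R: 49 + 23.7 = 72.7 → 73
  G: 50 + 23.4 = 73.4 → 73
  B: 225 − 29.1 = 195.9 → 196
After the tone: rgb(73, 73, 196) = #4949c4.
Lerp each channel 27% toward 255:
  R: 73 + 0.27×(255−73) = 73 + 49.14 = 122.14 → 122
  G: 73 + 0.27×(255−73) = 73 + 49.14 = 122.14 → 122
  B: 196 + 15.93 = 211.93 → 212
rgb(122, 122, 212) = #7a7ad4.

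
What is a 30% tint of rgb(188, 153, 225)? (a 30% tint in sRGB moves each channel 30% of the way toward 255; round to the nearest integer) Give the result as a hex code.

Per channel, c → c + 0.3(255 − c):
  R: 188 + 20.1 = 208.1 → 208
  G: 153 + 30.6 = 183.6 → 184
  B: 225 + 9 = 234 → 234
rgb(208, 184, 234) = #d0b8ea.

#d0b8ea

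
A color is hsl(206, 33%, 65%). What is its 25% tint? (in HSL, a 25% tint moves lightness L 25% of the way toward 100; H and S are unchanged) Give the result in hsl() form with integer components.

hsl(206, 33%, 74%)

L moves 25% from 65 toward 100: 65 + 8.75 = 73.75 → 74.
H and S are unchanged.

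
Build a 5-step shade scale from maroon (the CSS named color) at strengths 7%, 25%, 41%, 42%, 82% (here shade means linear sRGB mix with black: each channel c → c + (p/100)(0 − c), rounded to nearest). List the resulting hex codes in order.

CSS maroon is rgb(128, 0, 0).
7%: (128 − 8.96 = 119.04→119, 0→0, 0→0) → #770000
25%: (128 − 32 = 96→96, 0→0, 0→0) → #600000
41%: (128 − 52.48 = 75.52→76, 0→0, 0→0) → #4C0000
42%: (128 − 53.76 = 74.24→74, 0→0, 0→0) → #4A0000
82%: (128 − 104.96 = 23.04→23, 0→0, 0→0) → #170000

#770000, #600000, #4C0000, #4A0000, #170000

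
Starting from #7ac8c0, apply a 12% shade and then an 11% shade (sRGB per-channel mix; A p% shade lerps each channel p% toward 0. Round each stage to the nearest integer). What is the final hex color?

#5f9d96

#7ac8c0 is rgb(122, 200, 192).
Lerp each channel 12% toward 0:
  R: 122 + 0.12×(0−122) = 122 − 14.64 = 107.36 → 107
  G: 200 + 0.12×(0−200) = 200 − 24 = 176 → 176
  B: 192 + 0.12×(0−192) = 192 − 23.04 = 168.96 → 169
After the shade: rgb(107, 176, 169) = #6bb0a9.
Lerp each channel 11% toward 0:
  R: 107 + 0.11×(0−107) = 107 − 11.77 = 95.23 → 95
  G: 176 − 19.36 = 156.64 → 157
  B: 169 − 18.59 = 150.41 → 150
rgb(95, 157, 150) = #5f9d96.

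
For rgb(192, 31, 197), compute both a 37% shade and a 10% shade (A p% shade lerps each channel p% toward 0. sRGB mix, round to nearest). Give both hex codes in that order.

37% shade:
  R: 192 − 71.04 = 120.96 → 121
  G: 31 − 11.47 = 19.53 → 20
  B: 197 − 72.89 = 124.11 → 124
  → #79147C
10% shade:
  R: 192 − 19.2 = 172.8 → 173
  G: 31 − 3.1 = 27.9 → 28
  B: 197 + 0.1×(0−197) = 197 − 19.7 = 177.3 → 177
  → #AD1CB1

#79147C, #AD1CB1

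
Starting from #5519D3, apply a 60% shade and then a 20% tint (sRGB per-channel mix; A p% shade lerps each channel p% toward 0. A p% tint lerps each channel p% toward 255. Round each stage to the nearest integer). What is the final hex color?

#5519D3 is rgb(85, 25, 211).
Per channel, c → c + 0.6(0 − c):
  R: 85 + 0.6×(0−85) = 85 − 51 = 34 → 34
  G: 25 + 0.6×(0−25) = 25 − 15 = 10 → 10
  B: 211 + 0.6×(0−211) = 211 − 126.6 = 84.4 → 84
After the shade: rgb(34, 10, 84) = #220A54.
A 20% tint moves each channel 20% toward 255:
  R: 34 + 44.2 = 78.2 → 78
  G: 10 + 49 = 59 → 59
  B: 84 + 0.2×(255−84) = 84 + 34.2 = 118.2 → 118
rgb(78, 59, 118) = #4E3B76.

#4E3B76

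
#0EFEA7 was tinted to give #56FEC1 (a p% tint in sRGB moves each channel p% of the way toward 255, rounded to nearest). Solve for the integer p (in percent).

30%

#0EFEA7 is rgb(14, 254, 167); #56FEC1 is rgb(86, 254, 193).
On the R channel (widest range): 86 ≈ 14 + (p/100)(255 − 14), so p ≈ 100×(86 − 14)/(255 − 14) = 7200/241 = 29.88.
p = 30 reproduces all three channels after rounding.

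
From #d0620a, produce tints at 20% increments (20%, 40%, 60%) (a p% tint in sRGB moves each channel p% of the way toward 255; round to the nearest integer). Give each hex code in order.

#d0620a is rgb(208, 98, 10).
20%: (208 + 9.4 = 217.4→217, 98 + 31.4 = 129.4→129, 10 + 49 = 59→59) → #d9813b
40%: (208 + 18.8 = 226.8→227, 98 + 62.8 = 160.8→161, 10 + 98 = 108→108) → #e3a16c
60%: (208 + 28.2 = 236.2→236, 98 + 94.2 = 192.2→192, 10 + 147 = 157→157) → #ecc09d

#d9813b, #e3a16c, #ecc09d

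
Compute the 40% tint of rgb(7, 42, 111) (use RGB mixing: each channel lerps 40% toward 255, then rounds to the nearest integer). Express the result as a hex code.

#6A7FA9

A 40% tint moves each channel 40% toward 255:
  R: 7 + 0.4×(255−7) = 7 + 99.2 = 106.2 → 106
  G: 42 + 0.4×(255−42) = 42 + 85.2 = 127.2 → 127
  B: 111 + 57.6 = 168.6 → 169
rgb(106, 127, 169) = #6A7FA9.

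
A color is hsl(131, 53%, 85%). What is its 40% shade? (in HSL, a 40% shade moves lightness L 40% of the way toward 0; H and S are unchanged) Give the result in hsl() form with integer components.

hsl(131, 53%, 51%)

L moves 40% from 85 toward 0: 85 − 34 = 51 → 51.
H and S are unchanged.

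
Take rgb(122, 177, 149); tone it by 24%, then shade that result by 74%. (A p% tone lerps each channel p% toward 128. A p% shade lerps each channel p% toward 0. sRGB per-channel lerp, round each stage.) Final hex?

Per channel, c → c + 0.24(128 − c):
  R: 122 + 1.44 = 123.44 → 123
  G: 177 + 0.24×(128−177) = 177 − 11.76 = 165.24 → 165
  B: 149 − 5.04 = 143.96 → 144
After the tone: rgb(123, 165, 144) = #7ba590.
Per channel, c → c + 0.74(0 − c):
  R: 123 − 91.02 = 31.98 → 32
  G: 165 + 0.74×(0−165) = 165 − 122.1 = 42.9 → 43
  B: 144 − 106.56 = 37.44 → 37
rgb(32, 43, 37) = #202b25.

#202b25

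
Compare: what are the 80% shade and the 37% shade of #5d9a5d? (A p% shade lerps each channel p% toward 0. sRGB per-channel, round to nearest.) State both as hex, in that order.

#131f13, #3b613b

#5d9a5d is rgb(93, 154, 93).
80% shade:
  R: 93 − 74.4 = 18.6 → 19
  G: 154 − 123.2 = 30.8 → 31
  B: 93 − 74.4 = 18.6 → 19
  → #131f13
37% shade:
  R: 93 + 0.37×(0−93) = 93 − 34.41 = 58.59 → 59
  G: 154 − 56.98 = 97.02 → 97
  B: 93 − 34.41 = 58.59 → 59
  → #3b613b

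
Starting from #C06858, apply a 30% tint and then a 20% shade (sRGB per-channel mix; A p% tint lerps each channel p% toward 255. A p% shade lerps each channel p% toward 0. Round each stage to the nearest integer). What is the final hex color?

#C06858 is rgb(192, 104, 88).
Per channel, c → c + 0.3(255 − c):
  R: 192 + 18.9 = 210.9 → 211
  G: 104 + 0.3×(255−104) = 104 + 45.3 = 149.3 → 149
  B: 88 + 50.1 = 138.1 → 138
After the tint: rgb(211, 149, 138) = #D3958A.
A 20% shade moves each channel 20% toward 0:
  R: 211 − 42.2 = 168.8 → 169
  G: 149 − 29.8 = 119.2 → 119
  B: 138 + 0.2×(0−138) = 138 − 27.6 = 110.4 → 110
rgb(169, 119, 110) = #A9776E.

#A9776E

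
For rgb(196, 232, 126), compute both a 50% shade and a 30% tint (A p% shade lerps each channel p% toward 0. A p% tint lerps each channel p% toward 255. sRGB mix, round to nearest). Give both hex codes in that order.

50% shade:
  R: 196 − 98 = 98 → 98
  G: 232 + 0.5×(0−232) = 232 − 116 = 116 → 116
  B: 126 + 0.5×(0−126) = 126 − 63 = 63 → 63
  → #62743F
30% tint:
  R: 196 + 17.7 = 213.7 → 214
  G: 232 + 6.9 = 238.9 → 239
  B: 126 + 0.3×(255−126) = 126 + 38.7 = 164.7 → 165
  → #D6EFA5

#62743F, #D6EFA5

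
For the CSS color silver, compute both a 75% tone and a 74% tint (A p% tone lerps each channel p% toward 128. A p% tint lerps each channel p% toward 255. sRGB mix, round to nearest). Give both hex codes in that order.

CSS silver is rgb(192, 192, 192).
75% tone:
  R: 192 + 0.75×(128−192) = 192 − 48 = 144 → 144
  G: 192 − 48 = 144 → 144
  B: 192 + 0.75×(128−192) = 192 − 48 = 144 → 144
  → #909090
74% tint:
  R: 192 + 0.74×(255−192) = 192 + 46.62 = 238.62 → 239
  G: 192 + 46.62 = 238.62 → 239
  B: 192 + 46.62 = 238.62 → 239
  → #efefef

#909090, #efefef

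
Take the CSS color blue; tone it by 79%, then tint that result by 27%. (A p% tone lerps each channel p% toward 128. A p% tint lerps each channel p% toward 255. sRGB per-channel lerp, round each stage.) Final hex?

#8f8fb6

CSS blue is rgb(0, 0, 255).
Per channel, c → c + 0.79(128 − c):
  R: 0 + 0.79×(128−0) = 0 + 101.12 = 101.12 → 101
  G: 0 + 0.79×(128−0) = 0 + 101.12 = 101.12 → 101
  B: 255 + 0.79×(128−255) = 255 − 100.33 = 154.67 → 155
After the tone: rgb(101, 101, 155) = #65659b.
A 27% tint moves each channel 27% toward 255:
  R: 101 + 0.27×(255−101) = 101 + 41.58 = 142.58 → 143
  G: 101 + 0.27×(255−101) = 101 + 41.58 = 142.58 → 143
  B: 155 + 27 = 182 → 182
rgb(143, 143, 182) = #8f8fb6.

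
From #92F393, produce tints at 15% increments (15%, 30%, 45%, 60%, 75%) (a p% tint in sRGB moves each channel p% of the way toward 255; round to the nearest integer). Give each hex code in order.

#A2F5A3, #B3F7B3, #C3F8C4, #D3FAD4, #E4FCE4

#92F393 is rgb(146, 243, 147).
15%: (146 + 16.35 = 162.35→162, 243 + 1.8 = 244.8→245, 147 + 16.2 = 163.2→163) → #A2F5A3
30%: (146 + 32.7 = 178.7→179, 243 + 3.6 = 246.6→247, 147 + 32.4 = 179.4→179) → #B3F7B3
45%: (146 + 49.05 = 195.05→195, 243 + 5.4 = 248.4→248, 147 + 48.6 = 195.6→196) → #C3F8C4
60%: (146 + 65.4 = 211.4→211, 243 + 7.2 = 250.2→250, 147 + 64.8 = 211.8→212) → #D3FAD4
75%: (146 + 81.75 = 227.75→228, 243 + 9 = 252→252, 147 + 81 = 228→228) → #E4FCE4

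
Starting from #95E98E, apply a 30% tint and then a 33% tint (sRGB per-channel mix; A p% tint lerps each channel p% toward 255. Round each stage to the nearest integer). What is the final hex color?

#95E98E is rgb(149, 233, 142).
Per channel, c → c + 0.3(255 − c):
  R: 149 + 0.3×(255−149) = 149 + 31.8 = 180.8 → 181
  G: 233 + 0.3×(255−233) = 233 + 6.6 = 239.6 → 240
  B: 142 + 33.9 = 175.9 → 176
After the tint: rgb(181, 240, 176) = #B5F0B0.
Lerp each channel 33% toward 255:
  R: 181 + 0.33×(255−181) = 181 + 24.42 = 205.42 → 205
  G: 240 + 0.33×(255−240) = 240 + 4.95 = 244.95 → 245
  B: 176 + 0.33×(255−176) = 176 + 26.07 = 202.07 → 202
rgb(205, 245, 202) = #CDF5CA.

#CDF5CA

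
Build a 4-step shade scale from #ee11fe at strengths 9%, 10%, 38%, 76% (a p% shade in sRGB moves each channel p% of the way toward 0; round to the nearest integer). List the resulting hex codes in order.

#d90fe7, #d60fe5, #940b9d, #39043d

#ee11fe is rgb(238, 17, 254).
9%: (238 − 21.42 = 216.58→217, 17 − 1.53 = 15.47→15, 254 − 22.86 = 231.14→231) → #d90fe7
10%: (238 − 23.8 = 214.2→214, 17 − 1.7 = 15.3→15, 254 − 25.4 = 228.6→229) → #d60fe5
38%: (238 − 90.44 = 147.56→148, 17 − 6.46 = 10.54→11, 254 − 96.52 = 157.48→157) → #940b9d
76%: (238 − 180.88 = 57.12→57, 17 − 12.92 = 4.08→4, 254 − 193.04 = 60.96→61) → #39043d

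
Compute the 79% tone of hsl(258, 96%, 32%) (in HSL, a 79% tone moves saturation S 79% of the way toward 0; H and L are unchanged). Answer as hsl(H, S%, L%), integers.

hsl(258, 20%, 32%)

S moves 79% from 96 toward 0: 96 − 75.84 = 20.16 → 20.
H and L are unchanged.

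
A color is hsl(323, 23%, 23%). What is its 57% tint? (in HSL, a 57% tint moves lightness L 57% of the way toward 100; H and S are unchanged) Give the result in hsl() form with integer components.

L moves 57% from 23 toward 100: 23 + 43.89 = 66.89 → 67.
H and S are unchanged.

hsl(323, 23%, 67%)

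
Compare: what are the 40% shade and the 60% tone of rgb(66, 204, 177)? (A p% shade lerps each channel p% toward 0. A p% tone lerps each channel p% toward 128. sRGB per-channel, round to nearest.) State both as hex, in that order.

40% shade:
  R: 66 + 0.4×(0−66) = 66 − 26.4 = 39.6 → 40
  G: 204 + 0.4×(0−204) = 204 − 81.6 = 122.4 → 122
  B: 177 + 0.4×(0−177) = 177 − 70.8 = 106.2 → 106
  → #287a6a
60% tone:
  R: 66 + 37.2 = 103.2 → 103
  G: 204 + 0.6×(128−204) = 204 − 45.6 = 158.4 → 158
  B: 177 + 0.6×(128−177) = 177 − 29.4 = 147.6 → 148
  → #679e94

#287a6a, #679e94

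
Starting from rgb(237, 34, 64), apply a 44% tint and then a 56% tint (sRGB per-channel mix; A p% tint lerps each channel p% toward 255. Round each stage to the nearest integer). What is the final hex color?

#fbc8d0

Lerp each channel 44% toward 255:
  R: 237 + 0.44×(255−237) = 237 + 7.92 = 244.92 → 245
  G: 34 + 97.24 = 131.24 → 131
  B: 64 + 84.04 = 148.04 → 148
After the tint: rgb(245, 131, 148) = #f58394.
Lerp each channel 56% toward 255:
  R: 245 + 0.56×(255−245) = 245 + 5.6 = 250.6 → 251
  G: 131 + 69.44 = 200.44 → 200
  B: 148 + 59.92 = 207.92 → 208
rgb(251, 200, 208) = #fbc8d0.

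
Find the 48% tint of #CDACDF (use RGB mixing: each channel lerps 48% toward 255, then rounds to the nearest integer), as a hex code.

#E5D4EE

#CDACDF is rgb(205, 172, 223).
A 48% tint moves each channel 48% toward 255:
  R: 205 + 0.48×(255−205) = 205 + 24 = 229 → 229
  G: 172 + 0.48×(255−172) = 172 + 39.84 = 211.84 → 212
  B: 223 + 0.48×(255−223) = 223 + 15.36 = 238.36 → 238
rgb(229, 212, 238) = #E5D4EE.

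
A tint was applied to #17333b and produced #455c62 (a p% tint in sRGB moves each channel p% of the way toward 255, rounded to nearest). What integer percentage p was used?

20%

#17333b is rgb(23, 51, 59); #455c62 is rgb(69, 92, 98).
On the R channel (widest range): 69 ≈ 23 + (p/100)(255 − 23), so p ≈ 100×(69 − 23)/(255 − 23) = 4600/232 = 19.83.
p = 20 reproduces all three channels after rounding.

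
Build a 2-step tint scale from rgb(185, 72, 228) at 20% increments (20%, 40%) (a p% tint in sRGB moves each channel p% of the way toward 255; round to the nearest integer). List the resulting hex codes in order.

20%: (185 + 14 = 199→199, 72 + 36.6 = 108.6→109, 228 + 5.4 = 233.4→233) → #C76DE9
40%: (185 + 28 = 213→213, 72 + 73.2 = 145.2→145, 228 + 10.8 = 238.8→239) → #D591EF

#C76DE9, #D591EF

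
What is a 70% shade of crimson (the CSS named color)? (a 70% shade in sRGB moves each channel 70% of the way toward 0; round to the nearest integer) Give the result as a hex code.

CSS crimson is rgb(220, 20, 60).
A 70% shade moves each channel 70% toward 0:
  R: 220 + 0.7×(0−220) = 220 − 154 = 66 → 66
  G: 20 + 0.7×(0−20) = 20 − 14 = 6 → 6
  B: 60 + 0.7×(0−60) = 60 − 42 = 18 → 18
rgb(66, 6, 18) = #420612.

#420612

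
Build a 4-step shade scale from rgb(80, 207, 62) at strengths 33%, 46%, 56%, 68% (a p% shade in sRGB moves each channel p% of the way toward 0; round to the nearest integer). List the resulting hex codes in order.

33%: (80 − 26.4 = 53.6→54, 207 − 68.31 = 138.69→139, 62 − 20.46 = 41.54→42) → #368b2a
46%: (80 − 36.8 = 43.2→43, 207 − 95.22 = 111.78→112, 62 − 28.52 = 33.48→33) → #2b7021
56%: (80 − 44.8 = 35.2→35, 207 − 115.92 = 91.08→91, 62 − 34.72 = 27.28→27) → #235b1b
68%: (80 − 54.4 = 25.6→26, 207 − 140.76 = 66.24→66, 62 − 42.16 = 19.84→20) → #1a4214

#368b2a, #2b7021, #235b1b, #1a4214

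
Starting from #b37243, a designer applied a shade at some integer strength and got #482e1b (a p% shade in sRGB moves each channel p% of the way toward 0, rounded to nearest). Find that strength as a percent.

60%

#b37243 is rgb(179, 114, 67); #482e1b is rgb(72, 46, 27).
On the R channel (widest range): 72 ≈ 179 + (p/100)(0 − 179), so p ≈ 100×(72 − 179)/(0 − 179) = -10700/-179 = 59.78.
p = 60 reproduces all three channels after rounding.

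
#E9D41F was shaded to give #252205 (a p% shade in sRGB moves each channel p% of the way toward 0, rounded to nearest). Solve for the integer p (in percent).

#E9D41F is rgb(233, 212, 31); #252205 is rgb(37, 34, 5).
On the R channel (widest range): 37 ≈ 233 + (p/100)(0 − 233), so p ≈ 100×(37 − 233)/(0 − 233) = -19600/-233 = 84.12.
p = 84 reproduces all three channels after rounding.

84%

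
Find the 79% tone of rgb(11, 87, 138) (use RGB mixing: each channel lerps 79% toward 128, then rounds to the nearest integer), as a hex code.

#677782

Per channel, c → c + 0.79(128 − c):
  R: 11 + 0.79×(128−11) = 11 + 92.43 = 103.43 → 103
  G: 87 + 32.39 = 119.39 → 119
  B: 138 + 0.79×(128−138) = 138 − 7.9 = 130.1 → 130
rgb(103, 119, 130) = #677782.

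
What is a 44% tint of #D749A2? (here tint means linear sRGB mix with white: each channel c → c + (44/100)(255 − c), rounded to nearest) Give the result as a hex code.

#E999CB

#D749A2 is rgb(215, 73, 162).
Per channel, c → c + 0.44(255 − c):
  R: 215 + 17.6 = 232.6 → 233
  G: 73 + 0.44×(255−73) = 73 + 80.08 = 153.08 → 153
  B: 162 + 0.44×(255−162) = 162 + 40.92 = 202.92 → 203
rgb(233, 153, 203) = #E999CB.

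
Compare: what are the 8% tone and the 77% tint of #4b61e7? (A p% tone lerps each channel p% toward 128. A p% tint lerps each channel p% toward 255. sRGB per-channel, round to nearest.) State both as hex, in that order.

#4b61e7 is rgb(75, 97, 231).
8% tone:
  R: 75 + 0.08×(128−75) = 75 + 4.24 = 79.24 → 79
  G: 97 + 2.48 = 99.48 → 99
  B: 231 − 8.24 = 222.76 → 223
  → #4f63df
77% tint:
  R: 75 + 0.77×(255−75) = 75 + 138.6 = 213.6 → 214
  G: 97 + 121.66 = 218.66 → 219
  B: 231 + 18.48 = 249.48 → 249
  → #d6dbf9

#4f63df, #d6dbf9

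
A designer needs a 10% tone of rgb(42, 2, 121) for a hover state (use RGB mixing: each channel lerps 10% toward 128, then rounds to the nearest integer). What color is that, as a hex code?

#330F7A

Lerp each channel 10% toward 128:
  R: 42 + 0.1×(128−42) = 42 + 8.6 = 50.6 → 51
  G: 2 + 0.1×(128−2) = 2 + 12.6 = 14.6 → 15
  B: 121 + 0.7 = 121.7 → 122
rgb(51, 15, 122) = #330F7A.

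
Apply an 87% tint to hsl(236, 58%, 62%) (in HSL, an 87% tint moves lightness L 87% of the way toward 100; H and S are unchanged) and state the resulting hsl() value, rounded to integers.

hsl(236, 58%, 95%)

L moves 87% from 62 toward 100: 62 + 33.06 = 95.06 → 95.
H and S are unchanged.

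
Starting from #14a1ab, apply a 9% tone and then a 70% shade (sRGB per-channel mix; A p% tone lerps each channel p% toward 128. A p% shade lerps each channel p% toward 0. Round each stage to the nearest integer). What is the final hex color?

#14a1ab is rgb(20, 161, 171).
Per channel, c → c + 0.09(128 − c):
  R: 20 + 9.72 = 29.72 → 30
  G: 161 + 0.09×(128−161) = 161 − 2.97 = 158.03 → 158
  B: 171 − 3.87 = 167.13 → 167
After the tone: rgb(30, 158, 167) = #1e9ea7.
Lerp each channel 70% toward 0:
  R: 30 + 0.7×(0−30) = 30 − 21 = 9 → 9
  G: 158 − 110.6 = 47.4 → 47
  B: 167 + 0.7×(0−167) = 167 − 116.9 = 50.1 → 50
rgb(9, 47, 50) = #092f32.

#092f32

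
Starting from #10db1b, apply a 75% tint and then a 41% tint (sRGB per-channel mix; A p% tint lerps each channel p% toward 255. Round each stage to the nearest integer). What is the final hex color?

#10db1b is rgb(16, 219, 27).
A 75% tint moves each channel 75% toward 255:
  R: 16 + 179.25 = 195.25 → 195
  G: 219 + 27 = 246 → 246
  B: 27 + 0.75×(255−27) = 27 + 171 = 198 → 198
After the tint: rgb(195, 246, 198) = #c3f6c6.
A 41% tint moves each channel 41% toward 255:
  R: 195 + 0.41×(255−195) = 195 + 24.6 = 219.6 → 220
  G: 246 + 0.41×(255−246) = 246 + 3.69 = 249.69 → 250
  B: 198 + 0.41×(255−198) = 198 + 23.37 = 221.37 → 221
rgb(220, 250, 221) = #dcfadd.

#dcfadd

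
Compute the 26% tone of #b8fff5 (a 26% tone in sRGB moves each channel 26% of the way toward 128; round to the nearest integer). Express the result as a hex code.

#a9ded7

#b8fff5 is rgb(184, 255, 245).
A 26% tone moves each channel 26% toward 128:
  R: 184 + 0.26×(128−184) = 184 − 14.56 = 169.44 → 169
  G: 255 − 33.02 = 221.98 → 222
  B: 245 − 30.42 = 214.58 → 215
rgb(169, 222, 215) = #a9ded7.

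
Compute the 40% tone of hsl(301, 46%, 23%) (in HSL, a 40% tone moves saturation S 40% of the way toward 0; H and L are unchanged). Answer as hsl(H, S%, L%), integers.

S moves 40% from 46 toward 0: 46 − 18.4 = 27.6 → 28.
H and L are unchanged.

hsl(301, 28%, 23%)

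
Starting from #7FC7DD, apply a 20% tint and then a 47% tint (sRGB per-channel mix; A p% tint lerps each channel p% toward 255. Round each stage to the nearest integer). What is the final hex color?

#7FC7DD is rgb(127, 199, 221).
A 20% tint moves each channel 20% toward 255:
  R: 127 + 25.6 = 152.6 → 153
  G: 199 + 11.2 = 210.2 → 210
  B: 221 + 0.2×(255−221) = 221 + 6.8 = 227.8 → 228
After the tint: rgb(153, 210, 228) = #99D2E4.
Per channel, c → c + 0.47(255 − c):
  R: 153 + 0.47×(255−153) = 153 + 47.94 = 200.94 → 201
  G: 210 + 0.47×(255−210) = 210 + 21.15 = 231.15 → 231
  B: 228 + 0.47×(255−228) = 228 + 12.69 = 240.69 → 241
rgb(201, 231, 241) = #C9E7F1.

#C9E7F1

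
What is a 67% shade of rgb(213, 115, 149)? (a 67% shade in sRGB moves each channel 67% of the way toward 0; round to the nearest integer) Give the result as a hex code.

#462631

A 67% shade moves each channel 67% toward 0:
  R: 213 + 0.67×(0−213) = 213 − 142.71 = 70.29 → 70
  G: 115 − 77.05 = 37.95 → 38
  B: 149 + 0.67×(0−149) = 149 − 99.83 = 49.17 → 49
rgb(70, 38, 49) = #462631.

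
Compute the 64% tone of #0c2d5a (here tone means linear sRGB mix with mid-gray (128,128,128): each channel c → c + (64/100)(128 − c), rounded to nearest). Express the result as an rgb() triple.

rgb(86, 98, 114)

#0c2d5a is rgb(12, 45, 90).
Lerp each channel 64% toward 128:
  R: 12 + 0.64×(128−12) = 12 + 74.24 = 86.24 → 86
  G: 45 + 0.64×(128−45) = 45 + 53.12 = 98.12 → 98
  B: 90 + 24.32 = 114.32 → 114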